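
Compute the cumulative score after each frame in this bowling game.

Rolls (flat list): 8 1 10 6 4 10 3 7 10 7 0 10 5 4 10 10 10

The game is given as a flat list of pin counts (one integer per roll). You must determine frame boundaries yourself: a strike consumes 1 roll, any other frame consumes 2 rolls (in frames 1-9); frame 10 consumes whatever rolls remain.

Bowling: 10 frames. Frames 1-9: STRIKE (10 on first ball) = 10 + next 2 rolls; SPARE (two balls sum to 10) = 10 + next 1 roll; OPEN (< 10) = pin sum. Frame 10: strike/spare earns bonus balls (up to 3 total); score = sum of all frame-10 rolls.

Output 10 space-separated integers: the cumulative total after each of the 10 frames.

Frame 1: OPEN (8+1=9). Cumulative: 9
Frame 2: STRIKE. 10 + next two rolls (6+4) = 20. Cumulative: 29
Frame 3: SPARE (6+4=10). 10 + next roll (10) = 20. Cumulative: 49
Frame 4: STRIKE. 10 + next two rolls (3+7) = 20. Cumulative: 69
Frame 5: SPARE (3+7=10). 10 + next roll (10) = 20. Cumulative: 89
Frame 6: STRIKE. 10 + next two rolls (7+0) = 17. Cumulative: 106
Frame 7: OPEN (7+0=7). Cumulative: 113
Frame 8: STRIKE. 10 + next two rolls (5+4) = 19. Cumulative: 132
Frame 9: OPEN (5+4=9). Cumulative: 141
Frame 10: STRIKE. Sum of all frame-10 rolls (10+10+10) = 30. Cumulative: 171

Answer: 9 29 49 69 89 106 113 132 141 171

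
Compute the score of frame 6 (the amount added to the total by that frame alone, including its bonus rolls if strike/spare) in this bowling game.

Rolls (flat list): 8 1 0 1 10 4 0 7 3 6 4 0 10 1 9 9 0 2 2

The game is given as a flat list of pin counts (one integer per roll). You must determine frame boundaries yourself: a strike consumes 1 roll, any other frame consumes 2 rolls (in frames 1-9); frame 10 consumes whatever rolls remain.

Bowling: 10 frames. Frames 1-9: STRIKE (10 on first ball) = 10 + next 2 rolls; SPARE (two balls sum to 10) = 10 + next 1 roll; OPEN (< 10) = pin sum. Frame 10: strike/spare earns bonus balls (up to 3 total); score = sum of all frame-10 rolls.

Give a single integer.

Answer: 10

Derivation:
Frame 1: OPEN (8+1=9). Cumulative: 9
Frame 2: OPEN (0+1=1). Cumulative: 10
Frame 3: STRIKE. 10 + next two rolls (4+0) = 14. Cumulative: 24
Frame 4: OPEN (4+0=4). Cumulative: 28
Frame 5: SPARE (7+3=10). 10 + next roll (6) = 16. Cumulative: 44
Frame 6: SPARE (6+4=10). 10 + next roll (0) = 10. Cumulative: 54
Frame 7: SPARE (0+10=10). 10 + next roll (1) = 11. Cumulative: 65
Frame 8: SPARE (1+9=10). 10 + next roll (9) = 19. Cumulative: 84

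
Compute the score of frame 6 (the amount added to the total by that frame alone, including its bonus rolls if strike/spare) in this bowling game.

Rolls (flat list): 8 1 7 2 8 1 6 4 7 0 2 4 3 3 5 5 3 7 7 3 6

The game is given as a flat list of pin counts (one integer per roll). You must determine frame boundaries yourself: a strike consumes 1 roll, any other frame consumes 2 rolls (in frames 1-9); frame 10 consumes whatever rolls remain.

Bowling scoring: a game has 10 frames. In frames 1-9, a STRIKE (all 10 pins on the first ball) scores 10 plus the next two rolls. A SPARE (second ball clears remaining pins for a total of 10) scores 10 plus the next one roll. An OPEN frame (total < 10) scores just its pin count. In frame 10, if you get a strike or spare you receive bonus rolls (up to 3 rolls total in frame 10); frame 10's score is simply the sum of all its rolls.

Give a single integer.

Answer: 6

Derivation:
Frame 1: OPEN (8+1=9). Cumulative: 9
Frame 2: OPEN (7+2=9). Cumulative: 18
Frame 3: OPEN (8+1=9). Cumulative: 27
Frame 4: SPARE (6+4=10). 10 + next roll (7) = 17. Cumulative: 44
Frame 5: OPEN (7+0=7). Cumulative: 51
Frame 6: OPEN (2+4=6). Cumulative: 57
Frame 7: OPEN (3+3=6). Cumulative: 63
Frame 8: SPARE (5+5=10). 10 + next roll (3) = 13. Cumulative: 76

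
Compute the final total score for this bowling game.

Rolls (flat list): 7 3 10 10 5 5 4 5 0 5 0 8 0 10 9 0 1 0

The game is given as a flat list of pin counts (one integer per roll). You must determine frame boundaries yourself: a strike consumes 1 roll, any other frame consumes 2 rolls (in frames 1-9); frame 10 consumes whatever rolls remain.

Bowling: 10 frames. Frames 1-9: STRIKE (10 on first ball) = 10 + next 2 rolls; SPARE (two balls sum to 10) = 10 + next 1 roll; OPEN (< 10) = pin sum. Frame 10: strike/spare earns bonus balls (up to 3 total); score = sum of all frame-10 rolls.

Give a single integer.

Frame 1: SPARE (7+3=10). 10 + next roll (10) = 20. Cumulative: 20
Frame 2: STRIKE. 10 + next two rolls (10+5) = 25. Cumulative: 45
Frame 3: STRIKE. 10 + next two rolls (5+5) = 20. Cumulative: 65
Frame 4: SPARE (5+5=10). 10 + next roll (4) = 14. Cumulative: 79
Frame 5: OPEN (4+5=9). Cumulative: 88
Frame 6: OPEN (0+5=5). Cumulative: 93
Frame 7: OPEN (0+8=8). Cumulative: 101
Frame 8: SPARE (0+10=10). 10 + next roll (9) = 19. Cumulative: 120
Frame 9: OPEN (9+0=9). Cumulative: 129
Frame 10: OPEN. Sum of all frame-10 rolls (1+0) = 1. Cumulative: 130

Answer: 130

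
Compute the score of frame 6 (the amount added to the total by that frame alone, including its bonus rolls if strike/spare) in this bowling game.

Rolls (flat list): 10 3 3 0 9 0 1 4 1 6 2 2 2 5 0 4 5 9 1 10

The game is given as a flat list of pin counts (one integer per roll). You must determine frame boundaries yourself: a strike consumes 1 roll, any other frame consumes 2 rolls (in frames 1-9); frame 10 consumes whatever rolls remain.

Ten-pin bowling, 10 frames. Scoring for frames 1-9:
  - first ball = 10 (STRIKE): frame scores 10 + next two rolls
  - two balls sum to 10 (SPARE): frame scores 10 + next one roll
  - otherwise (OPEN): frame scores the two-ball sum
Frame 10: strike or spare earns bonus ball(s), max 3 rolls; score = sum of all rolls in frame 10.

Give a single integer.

Frame 1: STRIKE. 10 + next two rolls (3+3) = 16. Cumulative: 16
Frame 2: OPEN (3+3=6). Cumulative: 22
Frame 3: OPEN (0+9=9). Cumulative: 31
Frame 4: OPEN (0+1=1). Cumulative: 32
Frame 5: OPEN (4+1=5). Cumulative: 37
Frame 6: OPEN (6+2=8). Cumulative: 45
Frame 7: OPEN (2+2=4). Cumulative: 49
Frame 8: OPEN (5+0=5). Cumulative: 54

Answer: 8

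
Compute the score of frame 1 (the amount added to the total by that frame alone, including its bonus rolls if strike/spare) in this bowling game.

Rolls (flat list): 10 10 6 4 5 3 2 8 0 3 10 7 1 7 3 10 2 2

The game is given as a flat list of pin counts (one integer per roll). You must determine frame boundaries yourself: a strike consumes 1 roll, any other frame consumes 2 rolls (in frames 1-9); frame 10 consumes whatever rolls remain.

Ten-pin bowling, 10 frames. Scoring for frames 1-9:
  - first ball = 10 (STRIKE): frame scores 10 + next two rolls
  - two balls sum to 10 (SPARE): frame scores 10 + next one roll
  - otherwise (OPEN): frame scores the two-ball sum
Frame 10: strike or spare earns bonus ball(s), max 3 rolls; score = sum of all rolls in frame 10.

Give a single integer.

Frame 1: STRIKE. 10 + next two rolls (10+6) = 26. Cumulative: 26
Frame 2: STRIKE. 10 + next two rolls (6+4) = 20. Cumulative: 46
Frame 3: SPARE (6+4=10). 10 + next roll (5) = 15. Cumulative: 61

Answer: 26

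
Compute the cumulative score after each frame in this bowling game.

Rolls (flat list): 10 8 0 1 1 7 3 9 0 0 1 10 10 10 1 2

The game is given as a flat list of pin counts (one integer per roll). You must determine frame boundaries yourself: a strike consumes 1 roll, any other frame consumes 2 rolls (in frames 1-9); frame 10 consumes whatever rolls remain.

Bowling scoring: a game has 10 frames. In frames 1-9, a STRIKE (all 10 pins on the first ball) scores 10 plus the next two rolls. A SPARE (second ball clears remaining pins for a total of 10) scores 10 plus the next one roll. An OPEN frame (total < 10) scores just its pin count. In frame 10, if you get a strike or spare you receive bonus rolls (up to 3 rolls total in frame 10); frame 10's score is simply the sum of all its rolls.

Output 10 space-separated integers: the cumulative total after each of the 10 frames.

Frame 1: STRIKE. 10 + next two rolls (8+0) = 18. Cumulative: 18
Frame 2: OPEN (8+0=8). Cumulative: 26
Frame 3: OPEN (1+1=2). Cumulative: 28
Frame 4: SPARE (7+3=10). 10 + next roll (9) = 19. Cumulative: 47
Frame 5: OPEN (9+0=9). Cumulative: 56
Frame 6: OPEN (0+1=1). Cumulative: 57
Frame 7: STRIKE. 10 + next two rolls (10+10) = 30. Cumulative: 87
Frame 8: STRIKE. 10 + next two rolls (10+1) = 21. Cumulative: 108
Frame 9: STRIKE. 10 + next two rolls (1+2) = 13. Cumulative: 121
Frame 10: OPEN. Sum of all frame-10 rolls (1+2) = 3. Cumulative: 124

Answer: 18 26 28 47 56 57 87 108 121 124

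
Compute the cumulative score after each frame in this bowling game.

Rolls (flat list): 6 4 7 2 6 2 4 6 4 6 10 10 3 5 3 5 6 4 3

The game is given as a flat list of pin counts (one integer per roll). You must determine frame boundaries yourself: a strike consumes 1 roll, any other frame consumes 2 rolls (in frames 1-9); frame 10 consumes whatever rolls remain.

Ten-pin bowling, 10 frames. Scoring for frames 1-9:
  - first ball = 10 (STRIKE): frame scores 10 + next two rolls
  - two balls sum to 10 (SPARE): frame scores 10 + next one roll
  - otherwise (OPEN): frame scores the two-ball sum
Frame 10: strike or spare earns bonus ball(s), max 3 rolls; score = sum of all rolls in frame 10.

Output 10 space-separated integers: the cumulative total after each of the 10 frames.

Frame 1: SPARE (6+4=10). 10 + next roll (7) = 17. Cumulative: 17
Frame 2: OPEN (7+2=9). Cumulative: 26
Frame 3: OPEN (6+2=8). Cumulative: 34
Frame 4: SPARE (4+6=10). 10 + next roll (4) = 14. Cumulative: 48
Frame 5: SPARE (4+6=10). 10 + next roll (10) = 20. Cumulative: 68
Frame 6: STRIKE. 10 + next two rolls (10+3) = 23. Cumulative: 91
Frame 7: STRIKE. 10 + next two rolls (3+5) = 18. Cumulative: 109
Frame 8: OPEN (3+5=8). Cumulative: 117
Frame 9: OPEN (3+5=8). Cumulative: 125
Frame 10: SPARE. Sum of all frame-10 rolls (6+4+3) = 13. Cumulative: 138

Answer: 17 26 34 48 68 91 109 117 125 138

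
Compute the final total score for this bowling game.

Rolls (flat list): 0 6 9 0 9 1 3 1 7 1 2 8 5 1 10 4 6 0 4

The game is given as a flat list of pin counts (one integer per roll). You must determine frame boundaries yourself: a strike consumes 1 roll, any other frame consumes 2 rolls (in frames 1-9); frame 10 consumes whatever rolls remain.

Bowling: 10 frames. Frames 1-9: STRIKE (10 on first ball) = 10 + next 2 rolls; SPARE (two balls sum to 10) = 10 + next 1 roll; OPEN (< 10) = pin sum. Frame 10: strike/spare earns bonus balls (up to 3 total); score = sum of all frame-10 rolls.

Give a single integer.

Answer: 95

Derivation:
Frame 1: OPEN (0+6=6). Cumulative: 6
Frame 2: OPEN (9+0=9). Cumulative: 15
Frame 3: SPARE (9+1=10). 10 + next roll (3) = 13. Cumulative: 28
Frame 4: OPEN (3+1=4). Cumulative: 32
Frame 5: OPEN (7+1=8). Cumulative: 40
Frame 6: SPARE (2+8=10). 10 + next roll (5) = 15. Cumulative: 55
Frame 7: OPEN (5+1=6). Cumulative: 61
Frame 8: STRIKE. 10 + next two rolls (4+6) = 20. Cumulative: 81
Frame 9: SPARE (4+6=10). 10 + next roll (0) = 10. Cumulative: 91
Frame 10: OPEN. Sum of all frame-10 rolls (0+4) = 4. Cumulative: 95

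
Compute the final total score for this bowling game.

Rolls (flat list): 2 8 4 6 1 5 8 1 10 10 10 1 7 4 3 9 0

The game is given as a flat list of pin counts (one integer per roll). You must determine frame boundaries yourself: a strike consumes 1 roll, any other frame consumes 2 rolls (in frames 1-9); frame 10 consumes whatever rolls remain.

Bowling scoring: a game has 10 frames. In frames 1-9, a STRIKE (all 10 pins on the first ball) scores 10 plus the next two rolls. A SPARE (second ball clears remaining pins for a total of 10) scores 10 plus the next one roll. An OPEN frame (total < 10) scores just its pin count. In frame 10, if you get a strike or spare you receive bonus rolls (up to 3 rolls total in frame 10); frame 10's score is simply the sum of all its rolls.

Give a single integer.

Frame 1: SPARE (2+8=10). 10 + next roll (4) = 14. Cumulative: 14
Frame 2: SPARE (4+6=10). 10 + next roll (1) = 11. Cumulative: 25
Frame 3: OPEN (1+5=6). Cumulative: 31
Frame 4: OPEN (8+1=9). Cumulative: 40
Frame 5: STRIKE. 10 + next two rolls (10+10) = 30. Cumulative: 70
Frame 6: STRIKE. 10 + next two rolls (10+1) = 21. Cumulative: 91
Frame 7: STRIKE. 10 + next two rolls (1+7) = 18. Cumulative: 109
Frame 8: OPEN (1+7=8). Cumulative: 117
Frame 9: OPEN (4+3=7). Cumulative: 124
Frame 10: OPEN. Sum of all frame-10 rolls (9+0) = 9. Cumulative: 133

Answer: 133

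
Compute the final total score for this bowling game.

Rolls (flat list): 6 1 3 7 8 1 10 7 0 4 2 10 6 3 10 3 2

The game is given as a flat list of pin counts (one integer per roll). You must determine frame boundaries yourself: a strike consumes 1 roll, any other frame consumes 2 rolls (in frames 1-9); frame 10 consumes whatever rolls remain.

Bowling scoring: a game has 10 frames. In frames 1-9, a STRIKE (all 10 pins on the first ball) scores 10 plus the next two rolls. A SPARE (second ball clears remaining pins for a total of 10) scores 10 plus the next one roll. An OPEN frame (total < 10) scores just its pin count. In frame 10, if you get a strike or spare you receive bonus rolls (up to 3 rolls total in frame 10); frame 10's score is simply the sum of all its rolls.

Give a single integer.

Answer: 112

Derivation:
Frame 1: OPEN (6+1=7). Cumulative: 7
Frame 2: SPARE (3+7=10). 10 + next roll (8) = 18. Cumulative: 25
Frame 3: OPEN (8+1=9). Cumulative: 34
Frame 4: STRIKE. 10 + next two rolls (7+0) = 17. Cumulative: 51
Frame 5: OPEN (7+0=7). Cumulative: 58
Frame 6: OPEN (4+2=6). Cumulative: 64
Frame 7: STRIKE. 10 + next two rolls (6+3) = 19. Cumulative: 83
Frame 8: OPEN (6+3=9). Cumulative: 92
Frame 9: STRIKE. 10 + next two rolls (3+2) = 15. Cumulative: 107
Frame 10: OPEN. Sum of all frame-10 rolls (3+2) = 5. Cumulative: 112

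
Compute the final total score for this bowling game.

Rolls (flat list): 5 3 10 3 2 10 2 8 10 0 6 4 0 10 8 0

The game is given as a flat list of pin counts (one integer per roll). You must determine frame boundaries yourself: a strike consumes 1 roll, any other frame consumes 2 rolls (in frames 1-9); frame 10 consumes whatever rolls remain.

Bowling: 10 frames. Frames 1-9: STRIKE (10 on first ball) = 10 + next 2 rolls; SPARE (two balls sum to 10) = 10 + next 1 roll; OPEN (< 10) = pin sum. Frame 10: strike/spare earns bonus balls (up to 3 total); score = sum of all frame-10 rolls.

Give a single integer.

Answer: 120

Derivation:
Frame 1: OPEN (5+3=8). Cumulative: 8
Frame 2: STRIKE. 10 + next two rolls (3+2) = 15. Cumulative: 23
Frame 3: OPEN (3+2=5). Cumulative: 28
Frame 4: STRIKE. 10 + next two rolls (2+8) = 20. Cumulative: 48
Frame 5: SPARE (2+8=10). 10 + next roll (10) = 20. Cumulative: 68
Frame 6: STRIKE. 10 + next two rolls (0+6) = 16. Cumulative: 84
Frame 7: OPEN (0+6=6). Cumulative: 90
Frame 8: OPEN (4+0=4). Cumulative: 94
Frame 9: STRIKE. 10 + next two rolls (8+0) = 18. Cumulative: 112
Frame 10: OPEN. Sum of all frame-10 rolls (8+0) = 8. Cumulative: 120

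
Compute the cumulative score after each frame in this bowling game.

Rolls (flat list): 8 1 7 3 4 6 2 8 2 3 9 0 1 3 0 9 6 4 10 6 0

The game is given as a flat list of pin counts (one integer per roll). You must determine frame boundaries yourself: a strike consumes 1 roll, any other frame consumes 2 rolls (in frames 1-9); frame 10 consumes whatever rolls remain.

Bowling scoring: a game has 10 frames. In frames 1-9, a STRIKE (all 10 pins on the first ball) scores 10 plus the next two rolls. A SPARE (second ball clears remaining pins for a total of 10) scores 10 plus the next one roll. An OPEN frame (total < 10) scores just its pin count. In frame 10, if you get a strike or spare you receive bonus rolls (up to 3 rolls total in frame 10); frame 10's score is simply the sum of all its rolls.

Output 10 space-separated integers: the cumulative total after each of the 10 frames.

Frame 1: OPEN (8+1=9). Cumulative: 9
Frame 2: SPARE (7+3=10). 10 + next roll (4) = 14. Cumulative: 23
Frame 3: SPARE (4+6=10). 10 + next roll (2) = 12. Cumulative: 35
Frame 4: SPARE (2+8=10). 10 + next roll (2) = 12. Cumulative: 47
Frame 5: OPEN (2+3=5). Cumulative: 52
Frame 6: OPEN (9+0=9). Cumulative: 61
Frame 7: OPEN (1+3=4). Cumulative: 65
Frame 8: OPEN (0+9=9). Cumulative: 74
Frame 9: SPARE (6+4=10). 10 + next roll (10) = 20. Cumulative: 94
Frame 10: STRIKE. Sum of all frame-10 rolls (10+6+0) = 16. Cumulative: 110

Answer: 9 23 35 47 52 61 65 74 94 110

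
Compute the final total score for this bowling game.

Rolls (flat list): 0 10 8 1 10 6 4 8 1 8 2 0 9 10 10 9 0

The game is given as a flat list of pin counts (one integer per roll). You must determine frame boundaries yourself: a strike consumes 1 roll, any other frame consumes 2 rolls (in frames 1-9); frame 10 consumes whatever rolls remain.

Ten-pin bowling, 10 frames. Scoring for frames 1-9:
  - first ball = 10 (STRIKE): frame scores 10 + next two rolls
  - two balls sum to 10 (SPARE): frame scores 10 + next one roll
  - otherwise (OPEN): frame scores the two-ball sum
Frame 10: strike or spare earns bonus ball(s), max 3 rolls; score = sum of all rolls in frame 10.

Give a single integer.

Frame 1: SPARE (0+10=10). 10 + next roll (8) = 18. Cumulative: 18
Frame 2: OPEN (8+1=9). Cumulative: 27
Frame 3: STRIKE. 10 + next two rolls (6+4) = 20. Cumulative: 47
Frame 4: SPARE (6+4=10). 10 + next roll (8) = 18. Cumulative: 65
Frame 5: OPEN (8+1=9). Cumulative: 74
Frame 6: SPARE (8+2=10). 10 + next roll (0) = 10. Cumulative: 84
Frame 7: OPEN (0+9=9). Cumulative: 93
Frame 8: STRIKE. 10 + next two rolls (10+9) = 29. Cumulative: 122
Frame 9: STRIKE. 10 + next two rolls (9+0) = 19. Cumulative: 141
Frame 10: OPEN. Sum of all frame-10 rolls (9+0) = 9. Cumulative: 150

Answer: 150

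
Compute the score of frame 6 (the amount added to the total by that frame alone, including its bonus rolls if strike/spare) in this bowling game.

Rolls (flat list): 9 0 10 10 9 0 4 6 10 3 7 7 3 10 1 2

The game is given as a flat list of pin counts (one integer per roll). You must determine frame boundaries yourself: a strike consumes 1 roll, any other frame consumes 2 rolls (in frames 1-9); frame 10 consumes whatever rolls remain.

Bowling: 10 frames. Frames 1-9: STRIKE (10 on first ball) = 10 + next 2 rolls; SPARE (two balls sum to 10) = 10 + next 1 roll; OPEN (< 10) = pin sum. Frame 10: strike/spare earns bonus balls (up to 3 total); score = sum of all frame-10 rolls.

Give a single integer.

Frame 1: OPEN (9+0=9). Cumulative: 9
Frame 2: STRIKE. 10 + next two rolls (10+9) = 29. Cumulative: 38
Frame 3: STRIKE. 10 + next two rolls (9+0) = 19. Cumulative: 57
Frame 4: OPEN (9+0=9). Cumulative: 66
Frame 5: SPARE (4+6=10). 10 + next roll (10) = 20. Cumulative: 86
Frame 6: STRIKE. 10 + next two rolls (3+7) = 20. Cumulative: 106
Frame 7: SPARE (3+7=10). 10 + next roll (7) = 17. Cumulative: 123
Frame 8: SPARE (7+3=10). 10 + next roll (10) = 20. Cumulative: 143

Answer: 20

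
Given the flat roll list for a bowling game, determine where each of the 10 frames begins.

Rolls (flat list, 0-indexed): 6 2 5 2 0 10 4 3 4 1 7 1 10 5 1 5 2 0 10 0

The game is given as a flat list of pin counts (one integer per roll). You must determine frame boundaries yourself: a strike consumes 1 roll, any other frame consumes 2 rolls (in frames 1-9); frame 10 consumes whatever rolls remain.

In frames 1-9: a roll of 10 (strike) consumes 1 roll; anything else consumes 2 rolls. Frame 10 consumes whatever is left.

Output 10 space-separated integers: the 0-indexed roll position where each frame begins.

Answer: 0 2 4 6 8 10 12 13 15 17

Derivation:
Frame 1 starts at roll index 0: rolls=6,2 (sum=8), consumes 2 rolls
Frame 2 starts at roll index 2: rolls=5,2 (sum=7), consumes 2 rolls
Frame 3 starts at roll index 4: rolls=0,10 (sum=10), consumes 2 rolls
Frame 4 starts at roll index 6: rolls=4,3 (sum=7), consumes 2 rolls
Frame 5 starts at roll index 8: rolls=4,1 (sum=5), consumes 2 rolls
Frame 6 starts at roll index 10: rolls=7,1 (sum=8), consumes 2 rolls
Frame 7 starts at roll index 12: roll=10 (strike), consumes 1 roll
Frame 8 starts at roll index 13: rolls=5,1 (sum=6), consumes 2 rolls
Frame 9 starts at roll index 15: rolls=5,2 (sum=7), consumes 2 rolls
Frame 10 starts at roll index 17: 3 remaining rolls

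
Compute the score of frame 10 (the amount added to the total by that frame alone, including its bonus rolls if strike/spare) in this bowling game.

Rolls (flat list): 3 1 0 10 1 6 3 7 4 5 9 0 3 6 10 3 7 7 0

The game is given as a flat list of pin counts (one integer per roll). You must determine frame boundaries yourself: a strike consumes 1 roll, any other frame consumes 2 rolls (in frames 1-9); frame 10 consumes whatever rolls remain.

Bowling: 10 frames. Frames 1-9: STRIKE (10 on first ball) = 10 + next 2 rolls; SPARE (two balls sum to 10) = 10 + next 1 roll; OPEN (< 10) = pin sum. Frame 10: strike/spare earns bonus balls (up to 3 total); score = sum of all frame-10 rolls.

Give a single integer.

Frame 1: OPEN (3+1=4). Cumulative: 4
Frame 2: SPARE (0+10=10). 10 + next roll (1) = 11. Cumulative: 15
Frame 3: OPEN (1+6=7). Cumulative: 22
Frame 4: SPARE (3+7=10). 10 + next roll (4) = 14. Cumulative: 36
Frame 5: OPEN (4+5=9). Cumulative: 45
Frame 6: OPEN (9+0=9). Cumulative: 54
Frame 7: OPEN (3+6=9). Cumulative: 63
Frame 8: STRIKE. 10 + next two rolls (3+7) = 20. Cumulative: 83
Frame 9: SPARE (3+7=10). 10 + next roll (7) = 17. Cumulative: 100
Frame 10: OPEN. Sum of all frame-10 rolls (7+0) = 7. Cumulative: 107

Answer: 7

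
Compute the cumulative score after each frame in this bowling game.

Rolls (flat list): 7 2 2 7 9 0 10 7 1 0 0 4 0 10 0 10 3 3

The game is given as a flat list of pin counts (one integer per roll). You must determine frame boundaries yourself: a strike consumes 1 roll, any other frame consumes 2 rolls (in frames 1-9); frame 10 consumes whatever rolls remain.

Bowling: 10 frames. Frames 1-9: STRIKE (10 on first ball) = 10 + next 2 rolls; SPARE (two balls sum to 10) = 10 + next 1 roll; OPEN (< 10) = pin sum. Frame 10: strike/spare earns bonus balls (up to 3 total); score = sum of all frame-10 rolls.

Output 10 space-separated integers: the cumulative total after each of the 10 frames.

Frame 1: OPEN (7+2=9). Cumulative: 9
Frame 2: OPEN (2+7=9). Cumulative: 18
Frame 3: OPEN (9+0=9). Cumulative: 27
Frame 4: STRIKE. 10 + next two rolls (7+1) = 18. Cumulative: 45
Frame 5: OPEN (7+1=8). Cumulative: 53
Frame 6: OPEN (0+0=0). Cumulative: 53
Frame 7: OPEN (4+0=4). Cumulative: 57
Frame 8: STRIKE. 10 + next two rolls (0+10) = 20. Cumulative: 77
Frame 9: SPARE (0+10=10). 10 + next roll (3) = 13. Cumulative: 90
Frame 10: OPEN. Sum of all frame-10 rolls (3+3) = 6. Cumulative: 96

Answer: 9 18 27 45 53 53 57 77 90 96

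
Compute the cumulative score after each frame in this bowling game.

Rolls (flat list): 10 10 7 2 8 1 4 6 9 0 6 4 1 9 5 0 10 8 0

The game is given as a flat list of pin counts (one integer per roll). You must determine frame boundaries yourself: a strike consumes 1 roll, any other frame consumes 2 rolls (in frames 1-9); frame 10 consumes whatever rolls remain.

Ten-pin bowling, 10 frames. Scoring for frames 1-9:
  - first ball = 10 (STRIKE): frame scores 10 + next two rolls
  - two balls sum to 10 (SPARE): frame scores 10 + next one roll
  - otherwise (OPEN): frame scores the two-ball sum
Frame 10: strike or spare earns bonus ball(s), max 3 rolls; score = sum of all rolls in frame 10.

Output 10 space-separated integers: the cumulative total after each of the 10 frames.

Answer: 27 46 55 64 83 92 103 118 123 141

Derivation:
Frame 1: STRIKE. 10 + next two rolls (10+7) = 27. Cumulative: 27
Frame 2: STRIKE. 10 + next two rolls (7+2) = 19. Cumulative: 46
Frame 3: OPEN (7+2=9). Cumulative: 55
Frame 4: OPEN (8+1=9). Cumulative: 64
Frame 5: SPARE (4+6=10). 10 + next roll (9) = 19. Cumulative: 83
Frame 6: OPEN (9+0=9). Cumulative: 92
Frame 7: SPARE (6+4=10). 10 + next roll (1) = 11. Cumulative: 103
Frame 8: SPARE (1+9=10). 10 + next roll (5) = 15. Cumulative: 118
Frame 9: OPEN (5+0=5). Cumulative: 123
Frame 10: STRIKE. Sum of all frame-10 rolls (10+8+0) = 18. Cumulative: 141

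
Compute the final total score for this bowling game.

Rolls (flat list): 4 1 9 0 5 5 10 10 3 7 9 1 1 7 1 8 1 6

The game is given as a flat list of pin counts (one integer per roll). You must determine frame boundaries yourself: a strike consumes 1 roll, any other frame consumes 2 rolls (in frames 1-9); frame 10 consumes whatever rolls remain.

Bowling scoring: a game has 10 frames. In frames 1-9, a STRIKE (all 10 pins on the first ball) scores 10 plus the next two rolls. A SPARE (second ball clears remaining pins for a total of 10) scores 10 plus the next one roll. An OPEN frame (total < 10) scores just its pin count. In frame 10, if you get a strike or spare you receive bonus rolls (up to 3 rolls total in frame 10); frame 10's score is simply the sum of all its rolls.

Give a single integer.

Answer: 131

Derivation:
Frame 1: OPEN (4+1=5). Cumulative: 5
Frame 2: OPEN (9+0=9). Cumulative: 14
Frame 3: SPARE (5+5=10). 10 + next roll (10) = 20. Cumulative: 34
Frame 4: STRIKE. 10 + next two rolls (10+3) = 23. Cumulative: 57
Frame 5: STRIKE. 10 + next two rolls (3+7) = 20. Cumulative: 77
Frame 6: SPARE (3+7=10). 10 + next roll (9) = 19. Cumulative: 96
Frame 7: SPARE (9+1=10). 10 + next roll (1) = 11. Cumulative: 107
Frame 8: OPEN (1+7=8). Cumulative: 115
Frame 9: OPEN (1+8=9). Cumulative: 124
Frame 10: OPEN. Sum of all frame-10 rolls (1+6) = 7. Cumulative: 131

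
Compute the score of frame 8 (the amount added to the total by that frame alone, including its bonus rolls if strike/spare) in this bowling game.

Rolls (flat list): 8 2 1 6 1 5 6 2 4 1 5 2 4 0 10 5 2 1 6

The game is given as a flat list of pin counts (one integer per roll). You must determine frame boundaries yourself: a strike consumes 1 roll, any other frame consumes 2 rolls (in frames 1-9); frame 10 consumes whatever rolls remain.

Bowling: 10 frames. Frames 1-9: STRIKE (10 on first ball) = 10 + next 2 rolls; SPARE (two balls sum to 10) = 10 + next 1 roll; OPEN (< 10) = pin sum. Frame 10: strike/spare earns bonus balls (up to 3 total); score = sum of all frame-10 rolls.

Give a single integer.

Frame 1: SPARE (8+2=10). 10 + next roll (1) = 11. Cumulative: 11
Frame 2: OPEN (1+6=7). Cumulative: 18
Frame 3: OPEN (1+5=6). Cumulative: 24
Frame 4: OPEN (6+2=8). Cumulative: 32
Frame 5: OPEN (4+1=5). Cumulative: 37
Frame 6: OPEN (5+2=7). Cumulative: 44
Frame 7: OPEN (4+0=4). Cumulative: 48
Frame 8: STRIKE. 10 + next two rolls (5+2) = 17. Cumulative: 65
Frame 9: OPEN (5+2=7). Cumulative: 72
Frame 10: OPEN. Sum of all frame-10 rolls (1+6) = 7. Cumulative: 79

Answer: 17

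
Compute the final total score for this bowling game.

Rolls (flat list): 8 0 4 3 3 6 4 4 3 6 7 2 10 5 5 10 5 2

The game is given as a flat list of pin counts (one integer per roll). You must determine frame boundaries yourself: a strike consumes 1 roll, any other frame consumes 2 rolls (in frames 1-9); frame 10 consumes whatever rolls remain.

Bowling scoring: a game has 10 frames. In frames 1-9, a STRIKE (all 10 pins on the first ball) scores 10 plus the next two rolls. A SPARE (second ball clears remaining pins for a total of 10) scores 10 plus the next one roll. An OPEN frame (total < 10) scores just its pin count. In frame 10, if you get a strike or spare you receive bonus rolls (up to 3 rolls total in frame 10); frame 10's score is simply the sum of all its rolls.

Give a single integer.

Frame 1: OPEN (8+0=8). Cumulative: 8
Frame 2: OPEN (4+3=7). Cumulative: 15
Frame 3: OPEN (3+6=9). Cumulative: 24
Frame 4: OPEN (4+4=8). Cumulative: 32
Frame 5: OPEN (3+6=9). Cumulative: 41
Frame 6: OPEN (7+2=9). Cumulative: 50
Frame 7: STRIKE. 10 + next two rolls (5+5) = 20. Cumulative: 70
Frame 8: SPARE (5+5=10). 10 + next roll (10) = 20. Cumulative: 90
Frame 9: STRIKE. 10 + next two rolls (5+2) = 17. Cumulative: 107
Frame 10: OPEN. Sum of all frame-10 rolls (5+2) = 7. Cumulative: 114

Answer: 114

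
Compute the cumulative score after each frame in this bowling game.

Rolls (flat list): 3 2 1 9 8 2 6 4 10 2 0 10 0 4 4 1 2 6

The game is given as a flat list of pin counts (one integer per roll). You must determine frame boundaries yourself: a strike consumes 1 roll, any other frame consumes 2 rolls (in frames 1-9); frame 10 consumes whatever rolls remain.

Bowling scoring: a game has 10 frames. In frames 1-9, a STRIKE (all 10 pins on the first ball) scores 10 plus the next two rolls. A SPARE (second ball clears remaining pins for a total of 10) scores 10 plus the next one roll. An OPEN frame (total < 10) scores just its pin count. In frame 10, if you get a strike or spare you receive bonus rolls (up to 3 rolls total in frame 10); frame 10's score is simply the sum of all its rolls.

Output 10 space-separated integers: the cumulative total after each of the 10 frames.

Frame 1: OPEN (3+2=5). Cumulative: 5
Frame 2: SPARE (1+9=10). 10 + next roll (8) = 18. Cumulative: 23
Frame 3: SPARE (8+2=10). 10 + next roll (6) = 16. Cumulative: 39
Frame 4: SPARE (6+4=10). 10 + next roll (10) = 20. Cumulative: 59
Frame 5: STRIKE. 10 + next two rolls (2+0) = 12. Cumulative: 71
Frame 6: OPEN (2+0=2). Cumulative: 73
Frame 7: STRIKE. 10 + next two rolls (0+4) = 14. Cumulative: 87
Frame 8: OPEN (0+4=4). Cumulative: 91
Frame 9: OPEN (4+1=5). Cumulative: 96
Frame 10: OPEN. Sum of all frame-10 rolls (2+6) = 8. Cumulative: 104

Answer: 5 23 39 59 71 73 87 91 96 104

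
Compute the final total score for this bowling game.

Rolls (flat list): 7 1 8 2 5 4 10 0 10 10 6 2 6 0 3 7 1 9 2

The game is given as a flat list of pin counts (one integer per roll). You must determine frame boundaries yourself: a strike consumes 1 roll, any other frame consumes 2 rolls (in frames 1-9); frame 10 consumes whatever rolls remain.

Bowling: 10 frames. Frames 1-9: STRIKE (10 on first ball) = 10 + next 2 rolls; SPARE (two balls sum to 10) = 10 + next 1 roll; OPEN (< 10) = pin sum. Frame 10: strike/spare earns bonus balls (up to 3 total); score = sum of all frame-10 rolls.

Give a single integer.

Answer: 127

Derivation:
Frame 1: OPEN (7+1=8). Cumulative: 8
Frame 2: SPARE (8+2=10). 10 + next roll (5) = 15. Cumulative: 23
Frame 3: OPEN (5+4=9). Cumulative: 32
Frame 4: STRIKE. 10 + next two rolls (0+10) = 20. Cumulative: 52
Frame 5: SPARE (0+10=10). 10 + next roll (10) = 20. Cumulative: 72
Frame 6: STRIKE. 10 + next two rolls (6+2) = 18. Cumulative: 90
Frame 7: OPEN (6+2=8). Cumulative: 98
Frame 8: OPEN (6+0=6). Cumulative: 104
Frame 9: SPARE (3+7=10). 10 + next roll (1) = 11. Cumulative: 115
Frame 10: SPARE. Sum of all frame-10 rolls (1+9+2) = 12. Cumulative: 127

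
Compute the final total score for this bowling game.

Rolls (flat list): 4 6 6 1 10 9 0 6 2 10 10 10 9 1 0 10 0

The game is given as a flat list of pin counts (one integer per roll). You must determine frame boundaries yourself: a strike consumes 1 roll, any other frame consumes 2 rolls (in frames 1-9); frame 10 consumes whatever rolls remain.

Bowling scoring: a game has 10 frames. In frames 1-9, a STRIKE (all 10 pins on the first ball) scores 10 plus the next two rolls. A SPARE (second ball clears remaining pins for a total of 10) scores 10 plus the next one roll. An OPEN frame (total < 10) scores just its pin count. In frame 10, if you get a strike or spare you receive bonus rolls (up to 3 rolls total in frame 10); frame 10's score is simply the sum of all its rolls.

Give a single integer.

Answer: 158

Derivation:
Frame 1: SPARE (4+6=10). 10 + next roll (6) = 16. Cumulative: 16
Frame 2: OPEN (6+1=7). Cumulative: 23
Frame 3: STRIKE. 10 + next two rolls (9+0) = 19. Cumulative: 42
Frame 4: OPEN (9+0=9). Cumulative: 51
Frame 5: OPEN (6+2=8). Cumulative: 59
Frame 6: STRIKE. 10 + next two rolls (10+10) = 30. Cumulative: 89
Frame 7: STRIKE. 10 + next two rolls (10+9) = 29. Cumulative: 118
Frame 8: STRIKE. 10 + next two rolls (9+1) = 20. Cumulative: 138
Frame 9: SPARE (9+1=10). 10 + next roll (0) = 10. Cumulative: 148
Frame 10: SPARE. Sum of all frame-10 rolls (0+10+0) = 10. Cumulative: 158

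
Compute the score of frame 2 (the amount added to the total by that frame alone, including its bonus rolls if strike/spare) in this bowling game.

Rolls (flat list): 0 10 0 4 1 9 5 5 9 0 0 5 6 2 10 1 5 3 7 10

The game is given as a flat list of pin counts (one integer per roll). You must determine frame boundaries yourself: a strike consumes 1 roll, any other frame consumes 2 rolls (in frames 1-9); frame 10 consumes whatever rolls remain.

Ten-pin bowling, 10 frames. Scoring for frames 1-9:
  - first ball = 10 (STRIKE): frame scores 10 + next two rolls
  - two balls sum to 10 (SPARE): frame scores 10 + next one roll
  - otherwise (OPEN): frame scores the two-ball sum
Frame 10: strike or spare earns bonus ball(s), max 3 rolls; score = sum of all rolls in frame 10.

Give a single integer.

Answer: 4

Derivation:
Frame 1: SPARE (0+10=10). 10 + next roll (0) = 10. Cumulative: 10
Frame 2: OPEN (0+4=4). Cumulative: 14
Frame 3: SPARE (1+9=10). 10 + next roll (5) = 15. Cumulative: 29
Frame 4: SPARE (5+5=10). 10 + next roll (9) = 19. Cumulative: 48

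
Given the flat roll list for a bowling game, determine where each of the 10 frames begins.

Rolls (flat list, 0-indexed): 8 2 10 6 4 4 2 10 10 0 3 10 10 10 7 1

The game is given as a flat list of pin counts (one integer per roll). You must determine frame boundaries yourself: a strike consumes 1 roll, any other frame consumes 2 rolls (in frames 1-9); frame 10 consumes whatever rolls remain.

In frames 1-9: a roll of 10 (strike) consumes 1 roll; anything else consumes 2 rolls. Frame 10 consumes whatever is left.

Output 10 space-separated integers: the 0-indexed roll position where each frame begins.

Frame 1 starts at roll index 0: rolls=8,2 (sum=10), consumes 2 rolls
Frame 2 starts at roll index 2: roll=10 (strike), consumes 1 roll
Frame 3 starts at roll index 3: rolls=6,4 (sum=10), consumes 2 rolls
Frame 4 starts at roll index 5: rolls=4,2 (sum=6), consumes 2 rolls
Frame 5 starts at roll index 7: roll=10 (strike), consumes 1 roll
Frame 6 starts at roll index 8: roll=10 (strike), consumes 1 roll
Frame 7 starts at roll index 9: rolls=0,3 (sum=3), consumes 2 rolls
Frame 8 starts at roll index 11: roll=10 (strike), consumes 1 roll
Frame 9 starts at roll index 12: roll=10 (strike), consumes 1 roll
Frame 10 starts at roll index 13: 3 remaining rolls

Answer: 0 2 3 5 7 8 9 11 12 13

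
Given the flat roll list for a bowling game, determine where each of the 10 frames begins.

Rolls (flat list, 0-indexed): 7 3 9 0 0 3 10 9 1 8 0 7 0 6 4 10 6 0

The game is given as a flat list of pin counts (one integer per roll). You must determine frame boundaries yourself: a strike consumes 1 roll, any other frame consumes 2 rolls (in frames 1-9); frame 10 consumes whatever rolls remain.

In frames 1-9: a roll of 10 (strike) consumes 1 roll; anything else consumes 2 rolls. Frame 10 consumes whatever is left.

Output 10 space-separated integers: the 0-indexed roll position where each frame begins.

Frame 1 starts at roll index 0: rolls=7,3 (sum=10), consumes 2 rolls
Frame 2 starts at roll index 2: rolls=9,0 (sum=9), consumes 2 rolls
Frame 3 starts at roll index 4: rolls=0,3 (sum=3), consumes 2 rolls
Frame 4 starts at roll index 6: roll=10 (strike), consumes 1 roll
Frame 5 starts at roll index 7: rolls=9,1 (sum=10), consumes 2 rolls
Frame 6 starts at roll index 9: rolls=8,0 (sum=8), consumes 2 rolls
Frame 7 starts at roll index 11: rolls=7,0 (sum=7), consumes 2 rolls
Frame 8 starts at roll index 13: rolls=6,4 (sum=10), consumes 2 rolls
Frame 9 starts at roll index 15: roll=10 (strike), consumes 1 roll
Frame 10 starts at roll index 16: 2 remaining rolls

Answer: 0 2 4 6 7 9 11 13 15 16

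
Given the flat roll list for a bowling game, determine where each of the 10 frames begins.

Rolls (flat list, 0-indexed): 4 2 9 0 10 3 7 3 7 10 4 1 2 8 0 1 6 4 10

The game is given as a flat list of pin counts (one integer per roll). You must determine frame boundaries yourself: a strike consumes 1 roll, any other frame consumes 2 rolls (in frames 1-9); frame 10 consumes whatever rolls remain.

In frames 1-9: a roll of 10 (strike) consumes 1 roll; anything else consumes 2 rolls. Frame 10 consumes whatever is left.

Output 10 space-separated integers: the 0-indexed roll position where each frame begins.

Frame 1 starts at roll index 0: rolls=4,2 (sum=6), consumes 2 rolls
Frame 2 starts at roll index 2: rolls=9,0 (sum=9), consumes 2 rolls
Frame 3 starts at roll index 4: roll=10 (strike), consumes 1 roll
Frame 4 starts at roll index 5: rolls=3,7 (sum=10), consumes 2 rolls
Frame 5 starts at roll index 7: rolls=3,7 (sum=10), consumes 2 rolls
Frame 6 starts at roll index 9: roll=10 (strike), consumes 1 roll
Frame 7 starts at roll index 10: rolls=4,1 (sum=5), consumes 2 rolls
Frame 8 starts at roll index 12: rolls=2,8 (sum=10), consumes 2 rolls
Frame 9 starts at roll index 14: rolls=0,1 (sum=1), consumes 2 rolls
Frame 10 starts at roll index 16: 3 remaining rolls

Answer: 0 2 4 5 7 9 10 12 14 16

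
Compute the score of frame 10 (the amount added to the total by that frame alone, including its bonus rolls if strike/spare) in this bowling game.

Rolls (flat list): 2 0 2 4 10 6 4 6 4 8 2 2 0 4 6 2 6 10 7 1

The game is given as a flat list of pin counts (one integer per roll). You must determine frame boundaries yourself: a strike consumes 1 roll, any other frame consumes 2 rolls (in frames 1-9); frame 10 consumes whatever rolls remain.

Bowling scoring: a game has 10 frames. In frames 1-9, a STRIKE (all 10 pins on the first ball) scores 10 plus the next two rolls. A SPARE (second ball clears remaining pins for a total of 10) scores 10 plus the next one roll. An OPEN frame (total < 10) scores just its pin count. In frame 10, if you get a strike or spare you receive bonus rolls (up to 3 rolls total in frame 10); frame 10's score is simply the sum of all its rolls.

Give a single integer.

Frame 1: OPEN (2+0=2). Cumulative: 2
Frame 2: OPEN (2+4=6). Cumulative: 8
Frame 3: STRIKE. 10 + next two rolls (6+4) = 20. Cumulative: 28
Frame 4: SPARE (6+4=10). 10 + next roll (6) = 16. Cumulative: 44
Frame 5: SPARE (6+4=10). 10 + next roll (8) = 18. Cumulative: 62
Frame 6: SPARE (8+2=10). 10 + next roll (2) = 12. Cumulative: 74
Frame 7: OPEN (2+0=2). Cumulative: 76
Frame 8: SPARE (4+6=10). 10 + next roll (2) = 12. Cumulative: 88
Frame 9: OPEN (2+6=8). Cumulative: 96
Frame 10: STRIKE. Sum of all frame-10 rolls (10+7+1) = 18. Cumulative: 114

Answer: 18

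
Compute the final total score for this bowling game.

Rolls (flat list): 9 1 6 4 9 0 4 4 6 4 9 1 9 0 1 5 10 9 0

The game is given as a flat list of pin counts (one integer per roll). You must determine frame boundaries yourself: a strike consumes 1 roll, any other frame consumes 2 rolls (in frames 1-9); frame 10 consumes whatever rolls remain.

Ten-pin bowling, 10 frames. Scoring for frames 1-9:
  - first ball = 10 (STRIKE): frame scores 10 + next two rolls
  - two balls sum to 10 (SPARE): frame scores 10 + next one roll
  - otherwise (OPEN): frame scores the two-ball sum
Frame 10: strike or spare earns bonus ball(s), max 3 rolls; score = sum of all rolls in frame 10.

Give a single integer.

Answer: 133

Derivation:
Frame 1: SPARE (9+1=10). 10 + next roll (6) = 16. Cumulative: 16
Frame 2: SPARE (6+4=10). 10 + next roll (9) = 19. Cumulative: 35
Frame 3: OPEN (9+0=9). Cumulative: 44
Frame 4: OPEN (4+4=8). Cumulative: 52
Frame 5: SPARE (6+4=10). 10 + next roll (9) = 19. Cumulative: 71
Frame 6: SPARE (9+1=10). 10 + next roll (9) = 19. Cumulative: 90
Frame 7: OPEN (9+0=9). Cumulative: 99
Frame 8: OPEN (1+5=6). Cumulative: 105
Frame 9: STRIKE. 10 + next two rolls (9+0) = 19. Cumulative: 124
Frame 10: OPEN. Sum of all frame-10 rolls (9+0) = 9. Cumulative: 133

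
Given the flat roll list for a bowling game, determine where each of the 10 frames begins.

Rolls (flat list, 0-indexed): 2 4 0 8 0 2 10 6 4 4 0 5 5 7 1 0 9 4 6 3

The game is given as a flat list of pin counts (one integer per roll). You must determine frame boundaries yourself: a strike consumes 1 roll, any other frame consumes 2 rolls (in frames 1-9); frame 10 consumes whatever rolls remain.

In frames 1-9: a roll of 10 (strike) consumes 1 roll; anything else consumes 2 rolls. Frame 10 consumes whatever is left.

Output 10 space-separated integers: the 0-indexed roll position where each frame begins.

Frame 1 starts at roll index 0: rolls=2,4 (sum=6), consumes 2 rolls
Frame 2 starts at roll index 2: rolls=0,8 (sum=8), consumes 2 rolls
Frame 3 starts at roll index 4: rolls=0,2 (sum=2), consumes 2 rolls
Frame 4 starts at roll index 6: roll=10 (strike), consumes 1 roll
Frame 5 starts at roll index 7: rolls=6,4 (sum=10), consumes 2 rolls
Frame 6 starts at roll index 9: rolls=4,0 (sum=4), consumes 2 rolls
Frame 7 starts at roll index 11: rolls=5,5 (sum=10), consumes 2 rolls
Frame 8 starts at roll index 13: rolls=7,1 (sum=8), consumes 2 rolls
Frame 9 starts at roll index 15: rolls=0,9 (sum=9), consumes 2 rolls
Frame 10 starts at roll index 17: 3 remaining rolls

Answer: 0 2 4 6 7 9 11 13 15 17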